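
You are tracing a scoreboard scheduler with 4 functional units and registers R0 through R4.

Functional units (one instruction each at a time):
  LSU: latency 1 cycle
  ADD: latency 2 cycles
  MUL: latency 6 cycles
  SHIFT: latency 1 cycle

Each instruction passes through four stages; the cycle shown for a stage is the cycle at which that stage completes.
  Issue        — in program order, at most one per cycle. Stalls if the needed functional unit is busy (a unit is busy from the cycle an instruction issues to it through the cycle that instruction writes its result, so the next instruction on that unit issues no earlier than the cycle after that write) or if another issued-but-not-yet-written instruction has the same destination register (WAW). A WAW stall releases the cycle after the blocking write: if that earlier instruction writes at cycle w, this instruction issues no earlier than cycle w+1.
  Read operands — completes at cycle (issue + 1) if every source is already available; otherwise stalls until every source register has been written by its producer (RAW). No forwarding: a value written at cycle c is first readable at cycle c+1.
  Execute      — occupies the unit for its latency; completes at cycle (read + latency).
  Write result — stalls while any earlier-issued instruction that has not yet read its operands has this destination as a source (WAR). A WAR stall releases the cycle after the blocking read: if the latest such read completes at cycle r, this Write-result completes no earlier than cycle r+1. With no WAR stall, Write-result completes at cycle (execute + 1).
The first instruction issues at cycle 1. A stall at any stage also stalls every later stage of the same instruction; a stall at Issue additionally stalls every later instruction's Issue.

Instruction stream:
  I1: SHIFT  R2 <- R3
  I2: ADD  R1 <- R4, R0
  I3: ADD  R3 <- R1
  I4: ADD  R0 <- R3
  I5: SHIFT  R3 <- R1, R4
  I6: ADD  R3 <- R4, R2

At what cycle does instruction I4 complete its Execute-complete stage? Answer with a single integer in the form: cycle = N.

[I1] 1/2/3/4
[I2] 2/3/5/6
[I3] 7/8/10/11  (struct: ADD busy until I2 writes@6)
[I4] 12/13/15/16  (struct: ADD busy until I3 writes@11)
[I5] 13/14/15/16
[I6] 17/18/20/21  (WAW R3: wait I5 write@16)

cycle = 15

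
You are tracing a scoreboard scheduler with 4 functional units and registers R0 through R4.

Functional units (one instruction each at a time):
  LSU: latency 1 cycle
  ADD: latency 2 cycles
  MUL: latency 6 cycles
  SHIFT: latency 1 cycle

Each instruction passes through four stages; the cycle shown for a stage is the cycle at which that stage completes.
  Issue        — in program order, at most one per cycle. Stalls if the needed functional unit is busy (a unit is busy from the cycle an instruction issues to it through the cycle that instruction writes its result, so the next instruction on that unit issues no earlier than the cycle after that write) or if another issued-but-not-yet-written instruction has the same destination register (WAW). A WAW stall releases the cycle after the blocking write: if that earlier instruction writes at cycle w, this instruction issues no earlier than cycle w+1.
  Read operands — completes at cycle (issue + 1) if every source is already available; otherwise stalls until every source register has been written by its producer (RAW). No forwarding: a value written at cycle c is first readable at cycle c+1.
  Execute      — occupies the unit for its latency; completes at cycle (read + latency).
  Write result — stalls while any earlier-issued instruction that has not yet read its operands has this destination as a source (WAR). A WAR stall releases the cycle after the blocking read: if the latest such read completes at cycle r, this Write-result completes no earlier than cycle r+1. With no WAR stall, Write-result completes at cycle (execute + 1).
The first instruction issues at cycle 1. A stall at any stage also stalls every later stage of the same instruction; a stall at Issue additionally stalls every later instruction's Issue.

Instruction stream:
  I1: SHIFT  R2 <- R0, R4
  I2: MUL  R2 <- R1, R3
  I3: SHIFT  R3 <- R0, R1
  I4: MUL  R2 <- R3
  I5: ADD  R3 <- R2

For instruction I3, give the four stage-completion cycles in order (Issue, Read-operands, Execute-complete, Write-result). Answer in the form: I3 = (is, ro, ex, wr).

I3 = (6, 7, 8, 9)

c1: I1→SHIFT
c2: I1 RO
c3: I1 EX
c4: I1 WR R2
c5: I2→MUL
c6: I2 RO; I3→SHIFT
c7: I3 RO
c8: I3 EX
c9: I3 WR R3
c12: I2 EX
c13: I2 WR R2
c14: I4→MUL
c15: I4 RO; I5→ADD
c21: I4 EX
c22: I4 WR R2
c23: I5 RO
c25: I5 EX
c26: I5 WR R3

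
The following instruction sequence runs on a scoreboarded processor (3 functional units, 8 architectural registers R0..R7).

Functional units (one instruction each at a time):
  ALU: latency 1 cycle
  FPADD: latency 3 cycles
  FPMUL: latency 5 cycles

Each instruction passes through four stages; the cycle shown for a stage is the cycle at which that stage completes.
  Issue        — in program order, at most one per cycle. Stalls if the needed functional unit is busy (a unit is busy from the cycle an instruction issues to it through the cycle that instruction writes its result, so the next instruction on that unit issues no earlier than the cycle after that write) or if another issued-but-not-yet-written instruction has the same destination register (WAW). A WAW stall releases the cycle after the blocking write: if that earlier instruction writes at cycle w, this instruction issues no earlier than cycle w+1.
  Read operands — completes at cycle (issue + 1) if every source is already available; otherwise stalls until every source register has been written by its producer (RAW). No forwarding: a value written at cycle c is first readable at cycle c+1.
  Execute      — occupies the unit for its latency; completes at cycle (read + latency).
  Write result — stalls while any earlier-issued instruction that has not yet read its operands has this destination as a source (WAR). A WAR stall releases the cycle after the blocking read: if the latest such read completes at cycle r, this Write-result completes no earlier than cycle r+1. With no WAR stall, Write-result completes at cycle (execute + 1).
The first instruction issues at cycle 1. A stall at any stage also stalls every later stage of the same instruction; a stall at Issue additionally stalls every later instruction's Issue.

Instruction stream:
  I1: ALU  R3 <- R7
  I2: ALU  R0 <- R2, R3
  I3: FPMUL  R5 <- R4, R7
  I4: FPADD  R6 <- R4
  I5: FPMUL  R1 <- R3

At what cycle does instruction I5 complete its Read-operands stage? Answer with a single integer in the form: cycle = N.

[I1] 1/2/3/4
[I2] 5/6/7/8  (struct: ALU busy until I1 writes@4)
[I3] 6/7/12/13
[I4] 7/8/11/12
[I5] 14/15/20/21  (struct: FPMUL busy until I3 writes@13)

cycle = 15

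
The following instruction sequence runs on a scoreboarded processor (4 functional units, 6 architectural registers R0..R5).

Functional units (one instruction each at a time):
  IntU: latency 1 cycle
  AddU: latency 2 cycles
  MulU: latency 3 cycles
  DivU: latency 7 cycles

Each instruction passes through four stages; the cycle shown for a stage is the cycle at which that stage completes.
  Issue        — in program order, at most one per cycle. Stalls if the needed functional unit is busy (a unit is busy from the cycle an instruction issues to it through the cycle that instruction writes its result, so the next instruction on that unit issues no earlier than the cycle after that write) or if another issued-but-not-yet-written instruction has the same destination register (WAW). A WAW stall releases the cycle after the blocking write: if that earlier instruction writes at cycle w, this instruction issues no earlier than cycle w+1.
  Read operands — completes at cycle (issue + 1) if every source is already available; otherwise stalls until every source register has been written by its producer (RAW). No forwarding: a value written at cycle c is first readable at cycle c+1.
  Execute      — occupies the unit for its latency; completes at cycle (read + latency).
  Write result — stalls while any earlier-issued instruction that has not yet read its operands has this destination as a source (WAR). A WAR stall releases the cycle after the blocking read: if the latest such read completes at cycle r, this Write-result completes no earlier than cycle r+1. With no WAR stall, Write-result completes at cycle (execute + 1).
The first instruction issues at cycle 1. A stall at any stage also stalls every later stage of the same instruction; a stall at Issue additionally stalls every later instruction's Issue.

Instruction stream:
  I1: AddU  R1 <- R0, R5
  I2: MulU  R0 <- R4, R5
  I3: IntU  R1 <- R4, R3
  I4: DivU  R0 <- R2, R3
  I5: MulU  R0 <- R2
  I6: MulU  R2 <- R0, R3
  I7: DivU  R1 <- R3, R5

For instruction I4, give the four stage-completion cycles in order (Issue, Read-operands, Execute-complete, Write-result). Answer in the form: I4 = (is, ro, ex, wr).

cycle 1: I1 issues→AddU
cycle 2: I1 reads, I2 issues→MulU
cycle 3: I2 reads
cycle 4: I1 exec-done
cycle 5: I1 writes R1
cycle 6: I2 exec-done, I3 issues→IntU
cycle 7: I2 writes R0, I3 reads
cycle 8: I3 exec-done, I4 issues→DivU
cycle 9: I3 writes R1, I4 reads
cycle 16: I4 exec-done
cycle 17: I4 writes R0
cycle 18: I5 issues→MulU
cycle 19: I5 reads
cycle 22: I5 exec-done
cycle 23: I5 writes R0
cycle 24: I6 issues→MulU
cycle 25: I6 reads, I7 issues→DivU
cycle 26: I7 reads
cycle 28: I6 exec-done
cycle 29: I6 writes R2
cycle 33: I7 exec-done
cycle 34: I7 writes R1

I4 = (8, 9, 16, 17)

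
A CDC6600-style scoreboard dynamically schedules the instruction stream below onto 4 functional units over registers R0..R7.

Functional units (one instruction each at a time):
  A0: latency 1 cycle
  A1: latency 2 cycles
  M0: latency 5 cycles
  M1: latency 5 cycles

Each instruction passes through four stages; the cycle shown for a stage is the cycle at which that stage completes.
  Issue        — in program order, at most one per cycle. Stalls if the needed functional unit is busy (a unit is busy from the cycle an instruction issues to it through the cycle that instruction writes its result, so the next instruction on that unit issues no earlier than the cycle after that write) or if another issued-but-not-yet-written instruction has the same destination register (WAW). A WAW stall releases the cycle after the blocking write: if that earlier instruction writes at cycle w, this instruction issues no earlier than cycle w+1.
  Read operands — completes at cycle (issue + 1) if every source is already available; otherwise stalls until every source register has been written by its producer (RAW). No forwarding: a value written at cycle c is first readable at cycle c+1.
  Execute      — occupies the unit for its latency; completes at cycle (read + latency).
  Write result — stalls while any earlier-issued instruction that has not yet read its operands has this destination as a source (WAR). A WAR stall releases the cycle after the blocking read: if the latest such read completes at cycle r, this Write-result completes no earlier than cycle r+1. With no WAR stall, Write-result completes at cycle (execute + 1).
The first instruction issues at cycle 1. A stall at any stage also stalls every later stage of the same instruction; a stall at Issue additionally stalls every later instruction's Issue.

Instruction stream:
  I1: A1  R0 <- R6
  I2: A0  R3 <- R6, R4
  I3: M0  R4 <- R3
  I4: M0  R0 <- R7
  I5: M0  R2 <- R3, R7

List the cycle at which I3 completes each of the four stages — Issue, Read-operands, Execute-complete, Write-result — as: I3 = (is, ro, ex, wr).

cycle 1: issue I1 (A1)
cycle 2: I1 read-ops, issue I2 (A0)
cycle 3: I2 read-ops, issue I3 (M0)
cycle 4: I1 finished on A1, I2 finished on A0
cycle 5: I1→R0, I2→R3
cycle 6: I3 read-ops
cycle 11: I3 finished on M0
cycle 12: I3→R4
cycle 13: issue I4 (M0)
cycle 14: I4 read-ops
cycle 19: I4 finished on M0
cycle 20: I4→R0
cycle 21: issue I5 (M0)
cycle 22: I5 read-ops
cycle 27: I5 finished on M0
cycle 28: I5→R2

I3 = (3, 6, 11, 12)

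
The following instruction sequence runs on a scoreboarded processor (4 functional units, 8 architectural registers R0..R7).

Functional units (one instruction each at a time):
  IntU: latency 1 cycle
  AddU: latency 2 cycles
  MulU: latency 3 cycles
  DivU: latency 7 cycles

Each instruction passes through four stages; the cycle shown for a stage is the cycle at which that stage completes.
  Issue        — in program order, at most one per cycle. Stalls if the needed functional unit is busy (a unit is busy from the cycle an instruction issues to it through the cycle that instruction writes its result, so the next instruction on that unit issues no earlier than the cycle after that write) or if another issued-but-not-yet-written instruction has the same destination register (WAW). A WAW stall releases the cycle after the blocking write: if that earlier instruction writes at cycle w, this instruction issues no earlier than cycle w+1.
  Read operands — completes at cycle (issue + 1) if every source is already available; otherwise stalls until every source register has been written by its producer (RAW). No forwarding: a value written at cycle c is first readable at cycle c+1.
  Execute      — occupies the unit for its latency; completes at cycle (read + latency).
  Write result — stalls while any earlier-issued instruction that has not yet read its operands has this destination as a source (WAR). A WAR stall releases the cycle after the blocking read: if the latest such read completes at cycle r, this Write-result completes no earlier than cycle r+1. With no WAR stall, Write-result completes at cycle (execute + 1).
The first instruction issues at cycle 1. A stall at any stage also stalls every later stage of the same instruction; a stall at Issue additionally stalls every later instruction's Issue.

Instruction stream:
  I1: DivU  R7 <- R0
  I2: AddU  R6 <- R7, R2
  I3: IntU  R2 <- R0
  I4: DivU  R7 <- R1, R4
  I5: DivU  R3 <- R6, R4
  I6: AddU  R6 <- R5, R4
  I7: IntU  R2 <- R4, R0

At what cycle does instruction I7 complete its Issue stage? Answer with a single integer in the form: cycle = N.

cycle 1: issue I1 (DivU)
cycle 2: I1 read-ops; issue I2 (AddU)
cycle 3: issue I3 (IntU)
cycle 4: I3 read-ops
cycle 5: I3 finished on IntU
cycle 9: I1 finished on DivU
cycle 10: I1→R7
cycle 11: I2 read-ops; issue I4 (DivU)
cycle 12: I3→R2; I4 read-ops
cycle 13: I2 finished on AddU
cycle 14: I2→R6
cycle 19: I4 finished on DivU
cycle 20: I4→R7
cycle 21: issue I5 (DivU)
cycle 22: I5 read-ops; issue I6 (AddU)
cycle 23: I6 read-ops; issue I7 (IntU)
cycle 24: I7 read-ops
cycle 25: I6 finished on AddU; I7 finished on IntU
cycle 26: I6→R6; I7→R2
cycle 29: I5 finished on DivU
cycle 30: I5→R3

cycle = 23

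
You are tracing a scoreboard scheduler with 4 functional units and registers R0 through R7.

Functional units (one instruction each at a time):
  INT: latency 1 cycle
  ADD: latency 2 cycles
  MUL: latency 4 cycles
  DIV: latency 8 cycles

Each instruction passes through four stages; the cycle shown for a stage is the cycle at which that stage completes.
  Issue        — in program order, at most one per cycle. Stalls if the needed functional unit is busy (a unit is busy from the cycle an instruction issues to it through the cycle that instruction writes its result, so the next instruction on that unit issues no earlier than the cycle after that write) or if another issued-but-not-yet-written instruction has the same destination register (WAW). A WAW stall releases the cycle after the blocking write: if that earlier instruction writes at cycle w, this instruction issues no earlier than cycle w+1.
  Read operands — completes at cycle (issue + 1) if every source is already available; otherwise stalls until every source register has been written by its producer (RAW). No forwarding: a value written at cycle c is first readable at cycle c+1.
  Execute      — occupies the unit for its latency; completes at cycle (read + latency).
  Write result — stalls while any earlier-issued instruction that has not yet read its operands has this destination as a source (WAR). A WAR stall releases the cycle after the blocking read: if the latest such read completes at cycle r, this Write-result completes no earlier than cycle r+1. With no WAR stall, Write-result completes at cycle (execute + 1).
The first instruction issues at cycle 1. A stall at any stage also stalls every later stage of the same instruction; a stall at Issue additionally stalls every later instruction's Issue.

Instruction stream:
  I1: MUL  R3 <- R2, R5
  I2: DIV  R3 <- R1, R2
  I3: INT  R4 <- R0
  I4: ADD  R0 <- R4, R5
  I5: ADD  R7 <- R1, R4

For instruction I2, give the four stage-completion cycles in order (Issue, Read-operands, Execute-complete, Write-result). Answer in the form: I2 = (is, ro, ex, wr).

I1 -> (1, 2, 6, 7)
I2 -> (8, 9, 17, 18)  // WAW R3: wait I1 write@7
I3 -> (9, 10, 11, 12)
I4 -> (10, 13, 15, 16)  // RAW R4: wait I3 write@12
I5 -> (17, 18, 20, 21)  // struct: ADD busy until I4 writes@16

I2 = (8, 9, 17, 18)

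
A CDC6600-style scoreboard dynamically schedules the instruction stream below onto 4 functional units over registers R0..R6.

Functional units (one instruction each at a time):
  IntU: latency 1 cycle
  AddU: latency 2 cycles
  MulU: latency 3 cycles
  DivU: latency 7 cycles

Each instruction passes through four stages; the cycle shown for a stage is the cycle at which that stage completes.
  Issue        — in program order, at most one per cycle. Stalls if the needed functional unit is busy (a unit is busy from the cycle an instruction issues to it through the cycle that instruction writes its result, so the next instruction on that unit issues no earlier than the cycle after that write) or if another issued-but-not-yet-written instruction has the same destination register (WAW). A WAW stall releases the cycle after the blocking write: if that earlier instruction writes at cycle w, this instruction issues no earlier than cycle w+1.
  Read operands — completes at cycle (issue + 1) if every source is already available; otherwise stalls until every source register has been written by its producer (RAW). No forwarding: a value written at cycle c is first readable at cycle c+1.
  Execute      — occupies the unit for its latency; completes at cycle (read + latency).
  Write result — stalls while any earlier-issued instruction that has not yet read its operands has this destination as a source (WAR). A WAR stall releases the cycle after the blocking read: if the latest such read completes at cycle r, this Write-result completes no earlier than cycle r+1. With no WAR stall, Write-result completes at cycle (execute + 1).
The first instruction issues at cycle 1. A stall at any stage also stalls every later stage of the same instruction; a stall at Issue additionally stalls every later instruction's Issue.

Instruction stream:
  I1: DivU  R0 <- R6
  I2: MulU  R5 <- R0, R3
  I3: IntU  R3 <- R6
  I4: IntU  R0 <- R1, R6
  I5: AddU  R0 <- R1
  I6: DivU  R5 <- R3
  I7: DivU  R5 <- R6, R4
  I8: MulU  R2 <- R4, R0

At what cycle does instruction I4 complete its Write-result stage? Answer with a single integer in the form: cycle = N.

cycle 1: I1 issues→DivU
cycle 2: I1 reads | I2 issues→MulU
cycle 3: I3 issues→IntU
cycle 4: I3 reads
cycle 5: I3 exec-done
cycle 9: I1 exec-done
cycle 10: I1 writes R0
cycle 11: I2 reads
cycle 12: I3 writes R3
cycle 13: I4 issues→IntU
cycle 14: I2 exec-done | I4 reads
cycle 15: I2 writes R5 | I4 exec-done
cycle 16: I4 writes R0
cycle 17: I5 issues→AddU
cycle 18: I5 reads | I6 issues→DivU
cycle 19: I6 reads
cycle 20: I5 exec-done
cycle 21: I5 writes R0
cycle 26: I6 exec-done
cycle 27: I6 writes R5
cycle 28: I7 issues→DivU
cycle 29: I7 reads | I8 issues→MulU
cycle 30: I8 reads
cycle 33: I8 exec-done
cycle 34: I8 writes R2
cycle 36: I7 exec-done
cycle 37: I7 writes R5

cycle = 16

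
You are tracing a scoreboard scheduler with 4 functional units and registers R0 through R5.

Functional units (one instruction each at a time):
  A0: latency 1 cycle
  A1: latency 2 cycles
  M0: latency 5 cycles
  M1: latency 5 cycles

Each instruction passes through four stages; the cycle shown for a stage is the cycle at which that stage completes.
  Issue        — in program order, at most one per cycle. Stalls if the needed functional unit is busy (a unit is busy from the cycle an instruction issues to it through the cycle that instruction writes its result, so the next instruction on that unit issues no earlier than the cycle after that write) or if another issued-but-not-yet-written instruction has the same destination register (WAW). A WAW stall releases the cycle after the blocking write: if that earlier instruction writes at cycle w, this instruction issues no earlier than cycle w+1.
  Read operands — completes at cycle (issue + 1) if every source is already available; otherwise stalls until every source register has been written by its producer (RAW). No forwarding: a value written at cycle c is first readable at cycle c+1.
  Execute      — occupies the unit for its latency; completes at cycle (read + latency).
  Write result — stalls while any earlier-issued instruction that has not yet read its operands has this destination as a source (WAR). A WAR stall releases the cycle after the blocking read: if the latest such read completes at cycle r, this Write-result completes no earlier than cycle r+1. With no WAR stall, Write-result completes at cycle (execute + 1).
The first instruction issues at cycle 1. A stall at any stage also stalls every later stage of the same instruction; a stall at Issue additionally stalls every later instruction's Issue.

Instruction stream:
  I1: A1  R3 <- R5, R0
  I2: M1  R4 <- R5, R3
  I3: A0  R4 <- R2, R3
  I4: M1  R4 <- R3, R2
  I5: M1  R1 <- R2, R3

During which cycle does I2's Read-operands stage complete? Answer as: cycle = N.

cycle = 6

c1: I1 issues→A1
c2: I1 reads, I2 issues→M1
c4: I1 exec-done
c5: I1 writes R3
c6: I2 reads
c11: I2 exec-done
c12: I2 writes R4
c13: I3 issues→A0
c14: I3 reads
c15: I3 exec-done
c16: I3 writes R4
c17: I4 issues→M1
c18: I4 reads
c23: I4 exec-done
c24: I4 writes R4
c25: I5 issues→M1
c26: I5 reads
c31: I5 exec-done
c32: I5 writes R1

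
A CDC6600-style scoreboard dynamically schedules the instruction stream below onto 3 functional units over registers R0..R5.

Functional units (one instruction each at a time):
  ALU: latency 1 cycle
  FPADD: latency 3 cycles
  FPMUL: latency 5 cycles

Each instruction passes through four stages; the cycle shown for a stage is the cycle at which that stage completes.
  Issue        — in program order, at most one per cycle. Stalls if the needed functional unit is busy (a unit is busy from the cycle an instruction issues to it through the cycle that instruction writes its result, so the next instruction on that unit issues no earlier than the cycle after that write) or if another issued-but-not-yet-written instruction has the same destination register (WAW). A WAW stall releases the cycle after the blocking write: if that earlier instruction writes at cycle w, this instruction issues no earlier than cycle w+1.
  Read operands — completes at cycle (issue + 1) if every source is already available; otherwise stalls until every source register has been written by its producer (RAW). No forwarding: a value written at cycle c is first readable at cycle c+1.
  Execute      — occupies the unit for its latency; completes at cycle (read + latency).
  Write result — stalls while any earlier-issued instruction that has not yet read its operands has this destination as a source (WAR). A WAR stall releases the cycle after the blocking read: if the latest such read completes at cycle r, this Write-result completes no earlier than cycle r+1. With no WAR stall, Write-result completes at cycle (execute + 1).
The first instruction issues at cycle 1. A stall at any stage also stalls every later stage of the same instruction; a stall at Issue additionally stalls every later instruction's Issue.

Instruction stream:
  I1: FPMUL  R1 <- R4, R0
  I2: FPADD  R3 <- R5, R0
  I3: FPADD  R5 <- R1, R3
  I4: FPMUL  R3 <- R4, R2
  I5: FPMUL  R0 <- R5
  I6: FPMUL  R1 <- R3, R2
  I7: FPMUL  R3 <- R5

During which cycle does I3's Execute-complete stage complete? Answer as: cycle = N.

cycle 1: I1 dispatched to FPMUL
cycle 2: I1 operands ready, I2 dispatched to FPADD
cycle 3: I2 operands ready
cycle 6: I2 complete
cycle 7: I1 complete, R3←I2
cycle 8: R1←I1, I3 dispatched to FPADD
cycle 9: I3 operands ready, I4 dispatched to FPMUL
cycle 10: I4 operands ready
cycle 12: I3 complete
cycle 13: R5←I3
cycle 15: I4 complete
cycle 16: R3←I4
cycle 17: I5 dispatched to FPMUL
cycle 18: I5 operands ready
cycle 23: I5 complete
cycle 24: R0←I5
cycle 25: I6 dispatched to FPMUL
cycle 26: I6 operands ready
cycle 31: I6 complete
cycle 32: R1←I6
cycle 33: I7 dispatched to FPMUL
cycle 34: I7 operands ready
cycle 39: I7 complete
cycle 40: R3←I7

cycle = 12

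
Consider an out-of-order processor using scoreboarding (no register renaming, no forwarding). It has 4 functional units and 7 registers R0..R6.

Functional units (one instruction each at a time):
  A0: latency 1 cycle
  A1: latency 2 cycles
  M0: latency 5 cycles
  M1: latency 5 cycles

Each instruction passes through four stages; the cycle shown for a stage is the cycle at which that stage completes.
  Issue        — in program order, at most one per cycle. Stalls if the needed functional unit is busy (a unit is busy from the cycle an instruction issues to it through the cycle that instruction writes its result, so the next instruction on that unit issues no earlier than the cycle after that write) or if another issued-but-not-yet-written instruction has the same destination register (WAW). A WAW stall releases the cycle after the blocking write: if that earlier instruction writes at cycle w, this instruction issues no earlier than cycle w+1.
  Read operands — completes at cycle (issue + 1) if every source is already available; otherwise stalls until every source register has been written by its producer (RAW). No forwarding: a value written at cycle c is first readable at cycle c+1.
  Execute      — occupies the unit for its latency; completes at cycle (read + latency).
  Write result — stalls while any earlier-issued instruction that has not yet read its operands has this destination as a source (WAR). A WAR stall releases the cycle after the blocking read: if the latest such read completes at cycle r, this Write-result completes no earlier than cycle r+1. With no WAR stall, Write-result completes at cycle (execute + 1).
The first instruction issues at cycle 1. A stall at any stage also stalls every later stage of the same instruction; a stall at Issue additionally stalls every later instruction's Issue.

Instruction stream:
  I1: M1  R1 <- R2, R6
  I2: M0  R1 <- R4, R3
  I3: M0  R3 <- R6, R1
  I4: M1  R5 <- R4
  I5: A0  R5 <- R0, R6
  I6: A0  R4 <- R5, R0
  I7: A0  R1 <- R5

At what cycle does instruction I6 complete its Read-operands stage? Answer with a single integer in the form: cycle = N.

cycle = 31

t=1  issue I1 (M1)
t=2  I1 read-ops
t=7  I1 finished on M1
t=8  I1→R1
t=9  issue I2 (M0)
t=10  I2 read-ops
t=15  I2 finished on M0
t=16  I2→R1
t=17  issue I3 (M0)
t=18  I3 read-ops · issue I4 (M1)
t=19  I4 read-ops
t=23  I3 finished on M0
t=24  I3→R3 · I4 finished on M1
t=25  I4→R5
t=26  issue I5 (A0)
t=27  I5 read-ops
t=28  I5 finished on A0
t=29  I5→R5
t=30  issue I6 (A0)
t=31  I6 read-ops
t=32  I6 finished on A0
t=33  I6→R4
t=34  issue I7 (A0)
t=35  I7 read-ops
t=36  I7 finished on A0
t=37  I7→R1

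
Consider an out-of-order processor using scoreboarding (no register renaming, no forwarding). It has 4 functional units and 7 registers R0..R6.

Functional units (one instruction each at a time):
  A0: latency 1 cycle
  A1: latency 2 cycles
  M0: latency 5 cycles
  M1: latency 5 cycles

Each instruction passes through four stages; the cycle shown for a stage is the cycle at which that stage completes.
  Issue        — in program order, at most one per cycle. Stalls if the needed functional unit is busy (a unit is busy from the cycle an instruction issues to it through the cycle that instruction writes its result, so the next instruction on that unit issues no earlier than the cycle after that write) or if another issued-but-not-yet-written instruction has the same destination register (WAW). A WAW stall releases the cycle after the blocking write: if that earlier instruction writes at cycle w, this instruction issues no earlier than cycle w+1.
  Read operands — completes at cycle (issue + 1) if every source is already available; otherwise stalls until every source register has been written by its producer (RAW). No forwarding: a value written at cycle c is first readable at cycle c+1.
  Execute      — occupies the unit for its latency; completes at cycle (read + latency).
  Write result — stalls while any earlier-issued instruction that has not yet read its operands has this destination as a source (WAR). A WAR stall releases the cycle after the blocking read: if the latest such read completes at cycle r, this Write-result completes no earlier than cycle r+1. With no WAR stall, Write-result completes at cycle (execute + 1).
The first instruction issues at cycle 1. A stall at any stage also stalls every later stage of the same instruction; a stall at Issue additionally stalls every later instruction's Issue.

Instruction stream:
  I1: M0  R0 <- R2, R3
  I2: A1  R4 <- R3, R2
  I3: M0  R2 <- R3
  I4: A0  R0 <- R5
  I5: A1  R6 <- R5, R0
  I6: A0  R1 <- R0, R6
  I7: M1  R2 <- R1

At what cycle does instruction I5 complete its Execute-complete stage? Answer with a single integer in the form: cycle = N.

cycle = 16

[1] I1 issues→M0
[2] I1 reads · I2 issues→A1
[3] I2 reads
[5] I2 exec-done
[6] I2 writes R4
[7] I1 exec-done
[8] I1 writes R0
[9] I3 issues→M0
[10] I3 reads · I4 issues→A0
[11] I4 reads · I5 issues→A1
[12] I4 exec-done
[13] I4 writes R0
[14] I5 reads · I6 issues→A0
[15] I3 exec-done
[16] I3 writes R2 · I5 exec-done
[17] I5 writes R6 · I7 issues→M1
[18] I6 reads
[19] I6 exec-done
[20] I6 writes R1
[21] I7 reads
[26] I7 exec-done
[27] I7 writes R2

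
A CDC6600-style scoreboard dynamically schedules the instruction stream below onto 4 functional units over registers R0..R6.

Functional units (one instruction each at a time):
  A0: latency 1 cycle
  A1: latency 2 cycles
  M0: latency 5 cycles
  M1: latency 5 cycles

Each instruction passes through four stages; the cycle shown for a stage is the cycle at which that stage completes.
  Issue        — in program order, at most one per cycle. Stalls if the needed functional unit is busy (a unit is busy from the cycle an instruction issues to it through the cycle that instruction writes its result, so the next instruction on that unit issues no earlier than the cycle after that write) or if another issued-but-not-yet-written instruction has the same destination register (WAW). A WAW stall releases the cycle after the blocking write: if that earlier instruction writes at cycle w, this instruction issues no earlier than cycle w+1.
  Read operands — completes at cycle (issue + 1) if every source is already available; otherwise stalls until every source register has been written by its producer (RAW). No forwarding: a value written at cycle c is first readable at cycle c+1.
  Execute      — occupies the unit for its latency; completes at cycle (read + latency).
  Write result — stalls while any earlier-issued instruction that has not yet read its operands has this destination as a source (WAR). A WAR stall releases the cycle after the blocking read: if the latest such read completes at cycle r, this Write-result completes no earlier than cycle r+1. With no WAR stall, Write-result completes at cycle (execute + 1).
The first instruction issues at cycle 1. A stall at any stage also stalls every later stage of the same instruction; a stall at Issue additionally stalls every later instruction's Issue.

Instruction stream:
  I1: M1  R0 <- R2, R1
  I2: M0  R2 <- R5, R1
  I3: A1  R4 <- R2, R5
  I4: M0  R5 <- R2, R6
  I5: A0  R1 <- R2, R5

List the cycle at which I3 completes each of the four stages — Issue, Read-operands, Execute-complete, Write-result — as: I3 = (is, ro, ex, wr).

I3 = (3, 10, 12, 13)

t=1  I1→M1
t=2  I1 RO; I2→M0
t=3  I2 RO; I3→A1
t=7  I1 EX
t=8  I1 WR R0; I2 EX
t=9  I2 WR R2
t=10  I3 RO; I4→M0
t=11  I4 RO; I5→A0
t=12  I3 EX
t=13  I3 WR R4
t=16  I4 EX
t=17  I4 WR R5
t=18  I5 RO
t=19  I5 EX
t=20  I5 WR R1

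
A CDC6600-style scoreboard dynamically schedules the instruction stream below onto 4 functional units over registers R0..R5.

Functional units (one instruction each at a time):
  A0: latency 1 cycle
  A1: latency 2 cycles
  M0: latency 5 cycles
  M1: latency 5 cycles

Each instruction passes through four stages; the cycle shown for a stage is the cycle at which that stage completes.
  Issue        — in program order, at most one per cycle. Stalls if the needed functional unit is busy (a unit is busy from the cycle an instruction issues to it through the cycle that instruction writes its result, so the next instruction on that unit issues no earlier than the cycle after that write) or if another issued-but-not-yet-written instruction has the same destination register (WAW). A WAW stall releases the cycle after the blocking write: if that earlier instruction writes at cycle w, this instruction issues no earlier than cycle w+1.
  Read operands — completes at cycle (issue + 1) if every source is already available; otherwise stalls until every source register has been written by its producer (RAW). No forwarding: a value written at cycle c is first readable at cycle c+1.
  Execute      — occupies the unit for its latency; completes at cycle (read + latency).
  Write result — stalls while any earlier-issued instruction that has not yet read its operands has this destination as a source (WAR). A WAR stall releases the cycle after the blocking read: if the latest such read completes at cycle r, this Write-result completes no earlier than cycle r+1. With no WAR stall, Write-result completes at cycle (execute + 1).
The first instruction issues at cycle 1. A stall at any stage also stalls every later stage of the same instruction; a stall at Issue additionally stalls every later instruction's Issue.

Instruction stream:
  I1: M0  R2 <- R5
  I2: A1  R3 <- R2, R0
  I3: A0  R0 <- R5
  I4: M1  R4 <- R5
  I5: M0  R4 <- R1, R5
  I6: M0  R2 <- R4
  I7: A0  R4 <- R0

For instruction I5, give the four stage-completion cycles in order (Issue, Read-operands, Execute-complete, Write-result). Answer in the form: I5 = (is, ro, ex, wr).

I5 = (12, 13, 18, 19)

c1: issue I1 (M0)
c2: I1 read-ops · issue I2 (A1)
c3: issue I3 (A0)
c4: I3 read-ops · issue I4 (M1)
c5: I3 finished on A0 · I4 read-ops
c7: I1 finished on M0
c8: I1→R2
c9: I2 read-ops
c10: I3→R0 · I4 finished on M1
c11: I2 finished on A1 · I4→R4
c12: I2→R3 · issue I5 (M0)
c13: I5 read-ops
c18: I5 finished on M0
c19: I5→R4
c20: issue I6 (M0)
c21: I6 read-ops · issue I7 (A0)
c22: I7 read-ops
c23: I7 finished on A0
c24: I7→R4
c26: I6 finished on M0
c27: I6→R2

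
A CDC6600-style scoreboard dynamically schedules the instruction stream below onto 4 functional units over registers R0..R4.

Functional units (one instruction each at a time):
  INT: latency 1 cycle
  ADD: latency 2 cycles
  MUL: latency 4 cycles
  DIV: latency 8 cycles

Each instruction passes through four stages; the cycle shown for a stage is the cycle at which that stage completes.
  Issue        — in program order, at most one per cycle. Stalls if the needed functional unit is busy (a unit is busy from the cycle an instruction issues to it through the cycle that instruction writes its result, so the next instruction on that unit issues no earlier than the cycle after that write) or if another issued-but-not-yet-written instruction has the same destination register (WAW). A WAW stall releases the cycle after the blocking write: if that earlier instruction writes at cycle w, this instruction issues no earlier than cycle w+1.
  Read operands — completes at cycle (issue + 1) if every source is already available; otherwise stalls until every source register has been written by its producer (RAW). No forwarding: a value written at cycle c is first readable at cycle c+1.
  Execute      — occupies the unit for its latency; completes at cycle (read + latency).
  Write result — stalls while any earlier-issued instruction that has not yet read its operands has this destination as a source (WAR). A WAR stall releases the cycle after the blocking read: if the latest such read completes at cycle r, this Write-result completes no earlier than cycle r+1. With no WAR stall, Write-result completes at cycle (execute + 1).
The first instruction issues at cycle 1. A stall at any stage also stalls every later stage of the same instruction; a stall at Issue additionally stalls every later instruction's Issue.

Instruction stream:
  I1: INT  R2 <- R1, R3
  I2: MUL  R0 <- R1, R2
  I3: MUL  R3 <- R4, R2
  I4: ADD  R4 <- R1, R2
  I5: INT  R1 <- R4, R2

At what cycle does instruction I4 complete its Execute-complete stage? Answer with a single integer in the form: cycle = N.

cycle = 15

[I1] 1/2/3/4
[I2] 2/5/9/10  (RAW R2: wait I1 write@4)
[I3] 11/12/16/17  (struct: MUL busy until I2 writes@10)
[I4] 12/13/15/16
[I5] 13/17/18/19  (RAW R4: wait I4 write@16)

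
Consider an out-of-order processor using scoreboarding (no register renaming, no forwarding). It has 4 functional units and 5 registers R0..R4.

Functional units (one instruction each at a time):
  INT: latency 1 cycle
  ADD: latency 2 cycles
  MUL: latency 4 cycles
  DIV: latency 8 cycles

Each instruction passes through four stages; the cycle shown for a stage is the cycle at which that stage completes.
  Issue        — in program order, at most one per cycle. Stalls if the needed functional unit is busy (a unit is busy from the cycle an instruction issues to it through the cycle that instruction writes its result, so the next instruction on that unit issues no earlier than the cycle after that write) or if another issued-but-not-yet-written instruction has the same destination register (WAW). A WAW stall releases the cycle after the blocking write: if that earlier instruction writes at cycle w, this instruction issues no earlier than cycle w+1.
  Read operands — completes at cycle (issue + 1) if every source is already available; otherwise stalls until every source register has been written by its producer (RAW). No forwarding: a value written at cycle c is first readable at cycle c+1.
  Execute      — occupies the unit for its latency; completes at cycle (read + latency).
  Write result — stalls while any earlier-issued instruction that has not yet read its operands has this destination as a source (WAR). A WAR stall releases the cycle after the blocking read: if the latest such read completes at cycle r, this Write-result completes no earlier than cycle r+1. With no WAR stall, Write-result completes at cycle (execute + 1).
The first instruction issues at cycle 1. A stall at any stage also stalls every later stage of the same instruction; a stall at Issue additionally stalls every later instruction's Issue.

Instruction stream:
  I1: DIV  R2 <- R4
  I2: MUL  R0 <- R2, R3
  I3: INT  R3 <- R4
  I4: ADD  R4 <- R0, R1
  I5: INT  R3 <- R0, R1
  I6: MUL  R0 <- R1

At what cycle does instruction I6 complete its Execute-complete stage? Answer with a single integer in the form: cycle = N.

I1  is:1  ro:2  ex:10  wr:11
I2  is:2  ro:12  ex:16  wr:17  — RAW R2: wait I1 write@11
I3  is:3  ro:4  ex:5  wr:13  — WAR R3: wait I2 read@12
I4  is:4  ro:18  ex:20  wr:21  — RAW R0: wait I2 write@17
I5  is:14  ro:18  ex:19  wr:20  — struct: INT busy until I3 writes@13, RAW R0: wait I2 write@17
I6  is:18  ro:19  ex:23  wr:24  — struct: MUL busy until I2 writes@17

cycle = 23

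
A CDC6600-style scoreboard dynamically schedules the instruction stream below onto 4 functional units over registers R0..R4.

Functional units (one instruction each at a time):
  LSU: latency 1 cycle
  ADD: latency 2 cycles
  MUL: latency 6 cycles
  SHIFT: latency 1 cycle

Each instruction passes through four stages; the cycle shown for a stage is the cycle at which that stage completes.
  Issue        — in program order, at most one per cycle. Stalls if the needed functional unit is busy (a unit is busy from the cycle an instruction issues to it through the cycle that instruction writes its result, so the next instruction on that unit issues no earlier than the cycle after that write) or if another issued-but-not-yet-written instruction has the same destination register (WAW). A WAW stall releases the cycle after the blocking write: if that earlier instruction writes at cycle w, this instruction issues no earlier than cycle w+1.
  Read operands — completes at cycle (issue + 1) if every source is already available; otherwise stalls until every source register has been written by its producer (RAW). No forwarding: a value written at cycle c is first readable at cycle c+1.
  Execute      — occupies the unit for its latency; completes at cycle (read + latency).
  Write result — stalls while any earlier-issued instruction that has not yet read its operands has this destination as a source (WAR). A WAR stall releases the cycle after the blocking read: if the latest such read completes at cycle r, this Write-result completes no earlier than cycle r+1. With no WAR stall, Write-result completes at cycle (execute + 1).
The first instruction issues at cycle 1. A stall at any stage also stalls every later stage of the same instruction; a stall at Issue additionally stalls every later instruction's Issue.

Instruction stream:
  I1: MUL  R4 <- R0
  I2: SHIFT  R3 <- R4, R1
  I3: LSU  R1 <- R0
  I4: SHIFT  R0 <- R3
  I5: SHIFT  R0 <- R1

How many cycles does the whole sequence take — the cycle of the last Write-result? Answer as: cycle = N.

cycle = 20

I1 -> (1, 2, 8, 9)
I2 -> (2, 10, 11, 12)  // RAW R4: wait I1 write@9
I3 -> (3, 4, 5, 11)  // WAR R1: wait I2 read@10
I4 -> (13, 14, 15, 16)  // struct: SHIFT busy until I2 writes@12
I5 -> (17, 18, 19, 20)  // struct: SHIFT busy until I4 writes@16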